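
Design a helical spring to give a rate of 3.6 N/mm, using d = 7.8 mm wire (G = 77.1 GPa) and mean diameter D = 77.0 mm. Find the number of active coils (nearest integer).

22

N_a = Gd⁴/(8D³k) = (77.1×10³ × 7.8⁴)/(8 × 77.0³ × 3.6)
    = 2.85386e+08 / 1.31482e+07 = 21.71 → 22 coils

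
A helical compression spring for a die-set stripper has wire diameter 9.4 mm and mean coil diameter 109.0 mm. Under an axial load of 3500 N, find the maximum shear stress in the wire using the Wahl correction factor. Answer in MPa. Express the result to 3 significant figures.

1310 MPa

Spring index C = D/d = 109.0/9.4 = 11.5957
K_W = (4C−1)/(4C−4) + 0.615/C = 45.383/42.383 + 0.0530 = 1.1238
τ₀ = 8FD/(πd³) = 8·3500·109.0/(π·9.4³) = 3.052e+06/2609.4 = 1169.6 MPa
τ_max = K·τ₀ = 1.1238 × 1169.6 = 1314.5 MPa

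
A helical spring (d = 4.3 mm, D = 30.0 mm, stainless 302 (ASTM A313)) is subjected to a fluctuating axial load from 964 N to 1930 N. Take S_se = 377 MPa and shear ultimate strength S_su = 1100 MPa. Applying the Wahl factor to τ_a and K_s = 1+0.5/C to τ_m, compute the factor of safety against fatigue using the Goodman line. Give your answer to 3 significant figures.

0.351

C = D/d = 30.0/4.3 = 6.9767; K_W = (4C−1)/(4C−4)+0.615/C = 1.2136; K_s = 1+0.5/C = 1.0717
F_a = (F_max−F_min)/2 = 483 N; F_m = (F_max+F_min)/2 = 1447 N
τ_a = K_W·8F_aD/(πd³) = 1.2136 × 464.09 = 563.24 MPa
τ_m = K_s·8F_mD/(πd³) = 1.0717 × 1390.4 = 1490 MPa
Goodman: 1/n_f = τ_a/S_se + τ_m/S_su = 563.24/377 + 1490/1100 = 1.49400 + 1.35454 = 2.8485
n_f = 1/2.8485 = 0.3511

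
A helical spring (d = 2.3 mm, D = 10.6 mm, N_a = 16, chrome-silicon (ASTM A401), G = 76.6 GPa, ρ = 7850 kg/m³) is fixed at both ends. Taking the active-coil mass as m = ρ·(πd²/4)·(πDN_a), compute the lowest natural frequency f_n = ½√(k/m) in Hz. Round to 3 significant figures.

450 Hz

k = Gd⁴/(8D³N_a) = (76.6×10³)(2.3⁴)/(8·10.6³·16) = 14.061 N/mm = 14061 N/m
Wire length L = πDN_a = π·10.6·16 = 532.81 mm
m = ρ·(πd²/4)·L = 7850 × 4.1548×10⁻⁶ m² × 0.53281 m = 0.017378 kg
f_n = ½√(k/m) = 0.5·√(14061/0.017378) = 0.5·√(8.0914e+05) = 449.76 Hz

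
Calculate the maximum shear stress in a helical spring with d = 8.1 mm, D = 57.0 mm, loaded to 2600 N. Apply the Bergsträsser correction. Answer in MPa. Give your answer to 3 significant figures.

851 MPa

Spring index C = D/d = 57.0/8.1 = 7.0370
K_B = (4C+2)/(4C−3) = 30.148/25.148 = 1.1988
τ₀ = 8FD/(πd³) = 8·2600·57.0/(π·8.1³) = 1.1856e+06/1669.6 = 710.12 MPa
τ_max = K·τ₀ = 1.1988 × 710.12 = 851.31 MPa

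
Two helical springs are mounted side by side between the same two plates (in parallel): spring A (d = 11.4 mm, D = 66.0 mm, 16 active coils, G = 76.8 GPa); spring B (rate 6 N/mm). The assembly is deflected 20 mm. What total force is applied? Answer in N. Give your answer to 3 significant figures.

k_A = Gd⁴/(8D³N_a) = (76.8×10³)(11.4⁴)/(8·66.0³·16) = 35.248 N/mm
Parallel: k_eq = 35.248 + 6 = 41.248 N/mm
F = k_eq·δ = 41.248·20 = 824.97 N

825 N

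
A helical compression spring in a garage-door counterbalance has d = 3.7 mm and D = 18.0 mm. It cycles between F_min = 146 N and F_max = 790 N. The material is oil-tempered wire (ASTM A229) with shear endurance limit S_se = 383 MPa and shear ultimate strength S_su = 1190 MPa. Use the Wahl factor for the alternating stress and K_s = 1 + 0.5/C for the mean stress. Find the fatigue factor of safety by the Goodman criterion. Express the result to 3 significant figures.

C = D/d = 18.0/3.7 = 4.8649; K_W = (4C−1)/(4C−4)+0.615/C = 1.3205; K_s = 1+0.5/C = 1.1028
F_a = (F_max−F_min)/2 = 322 N; F_m = (F_max+F_min)/2 = 468 N
τ_a = K_W·8F_aD/(πd³) = 1.3205 × 291.38 = 384.76 MPa
τ_m = K_s·8F_mD/(πd³) = 1.1028 × 423.5 = 467.03 MPa
Goodman: 1/n_f = τ_a/S_se + τ_m/S_su = 384.76/383 + 467.03/1190 = 1.00460 + 0.39246 = 1.3971
n_f = 1/1.3971 = 0.7158

0.716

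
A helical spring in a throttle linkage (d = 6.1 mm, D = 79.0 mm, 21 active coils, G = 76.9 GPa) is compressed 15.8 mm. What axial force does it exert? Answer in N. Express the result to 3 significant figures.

20.3 N

k = Gd⁴/(8D³N_a) = (76.9×10³)(6.1⁴)/(8·79.0³·21) = 1.2854 N/mm
F = k·δ = 1.2854 × 15.8 = 20.31 N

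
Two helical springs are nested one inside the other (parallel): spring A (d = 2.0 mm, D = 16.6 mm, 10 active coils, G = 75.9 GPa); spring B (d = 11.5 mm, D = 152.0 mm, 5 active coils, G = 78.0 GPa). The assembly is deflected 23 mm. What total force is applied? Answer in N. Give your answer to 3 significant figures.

k_A = Gd⁴/(8D³N_a) = (75.9×10³)(2.0⁴)/(8·16.6³·10) = 3.3185 N/mm
k_B = Gd⁴/(8D³N_a) = (78.0×10³)(11.5⁴)/(8·152.0³·5) = 9.7117 N/mm
Parallel: k_eq = 3.3185 + 9.7117 = 13.03 N/mm
F = k_eq·δ = 13.03·23 = 299.7 N

300 N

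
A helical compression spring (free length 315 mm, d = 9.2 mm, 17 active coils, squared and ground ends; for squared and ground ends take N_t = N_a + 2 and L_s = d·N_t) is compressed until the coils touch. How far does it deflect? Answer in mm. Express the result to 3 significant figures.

140 mm

N_t = 19; L_s = 9.2·19 = 174.8 mm
δ_solid = L₀ − L_s = 315 − 174.8 = 140.2 mm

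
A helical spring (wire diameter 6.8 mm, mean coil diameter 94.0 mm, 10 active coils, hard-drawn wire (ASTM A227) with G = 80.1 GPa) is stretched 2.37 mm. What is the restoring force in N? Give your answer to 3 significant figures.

6.11 N

k = Gd⁴/(8D³N_a) = (80.1×10³)(6.8⁴)/(8·94.0³·10) = 2.5775 N/mm
F = k·δ = 2.5775 × 2.37 = 6.1086 N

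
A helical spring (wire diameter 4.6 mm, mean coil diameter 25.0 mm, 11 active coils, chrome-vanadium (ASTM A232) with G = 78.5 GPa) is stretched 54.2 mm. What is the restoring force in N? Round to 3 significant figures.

1390 N

k = Gd⁴/(8D³N_a) = (78.5×10³)(4.6⁴)/(8·25.0³·11) = 25.562 N/mm
F = k·δ = 25.562 × 54.2 = 1385.5 N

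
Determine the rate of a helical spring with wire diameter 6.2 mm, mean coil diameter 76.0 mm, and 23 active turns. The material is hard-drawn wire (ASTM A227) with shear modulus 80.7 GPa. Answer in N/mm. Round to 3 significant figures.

1.48 N/mm

k = Gd⁴/(8D³N_a) = (80.7×10³ × 6.2⁴) / (8 × 76.0³ × 23)
  = 1.19245e+08 / 8.07716e+07 = 1.4763 N/mm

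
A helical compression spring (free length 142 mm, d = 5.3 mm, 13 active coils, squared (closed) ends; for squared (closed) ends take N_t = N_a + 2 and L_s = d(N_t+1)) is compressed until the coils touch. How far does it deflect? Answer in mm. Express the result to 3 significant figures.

57.2 mm

N_t = 15; L_s = 5.3·16 = 84.8 mm
δ_solid = L₀ − L_s = 142 − 84.8 = 57.2 mm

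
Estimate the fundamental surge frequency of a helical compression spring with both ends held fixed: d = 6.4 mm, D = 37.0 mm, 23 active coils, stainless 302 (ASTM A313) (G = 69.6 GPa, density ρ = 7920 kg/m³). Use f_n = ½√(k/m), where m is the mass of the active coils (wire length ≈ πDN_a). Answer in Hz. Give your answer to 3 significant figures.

67.8 Hz

k = Gd⁴/(8D³N_a) = (69.6×10³)(6.4⁴)/(8·37.0³·23) = 12.529 N/mm = 12529 N/m
Wire length L = πDN_a = π·37.0·23 = 2673.5 mm
m = ρ·(πd²/4)·L = 7920 × 32.17×10⁻⁶ m² × 2.6735 m = 0.68117 kg
f_n = ½√(k/m) = 0.5·√(12529/0.68117) = 0.5·√(18393) = 67.81 Hz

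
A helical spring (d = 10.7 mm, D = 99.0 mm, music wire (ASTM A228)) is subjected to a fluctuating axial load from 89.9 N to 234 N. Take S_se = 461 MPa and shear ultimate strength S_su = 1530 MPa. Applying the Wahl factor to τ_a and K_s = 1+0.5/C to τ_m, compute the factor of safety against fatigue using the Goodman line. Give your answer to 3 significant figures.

16.6

C = D/d = 99.0/10.7 = 9.2523; K_W = (4C−1)/(4C−4)+0.615/C = 1.1574; K_s = 1+0.5/C = 1.0540
F_a = (F_max−F_min)/2 = 72.05 N; F_m = (F_max+F_min)/2 = 161.95 N
τ_a = K_W·8F_aD/(πd³) = 1.1574 × 14.827 = 17.16 MPa
τ_m = K_s·8F_mD/(πd³) = 1.0540 × 33.328 = 35.129 MPa
Goodman: 1/n_f = τ_a/S_se + τ_m/S_su = 17.16/461 + 35.129/1530 = 0.03722 + 0.02296 = 0.060184
n_f = 1/0.060184 = 16.62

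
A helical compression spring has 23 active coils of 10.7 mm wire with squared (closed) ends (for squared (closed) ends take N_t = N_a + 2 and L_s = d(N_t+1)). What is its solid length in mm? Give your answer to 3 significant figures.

278 mm

squared (closed) ends: N_t = N_a + 2 = 23 + 2 = 25
L_s = d·(N_t+1) = 10.7 × 26 = 278.2 mm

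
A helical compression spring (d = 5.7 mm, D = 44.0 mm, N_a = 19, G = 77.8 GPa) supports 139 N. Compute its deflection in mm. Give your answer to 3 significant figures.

k = Gd⁴/(8D³N_a) = (77.8×10³)(5.7⁴)/(8·44.0³·19) = 6.3427 N/mm
δ = F/k = 139 / 6.3427 = 21.915 mm

21.9 mm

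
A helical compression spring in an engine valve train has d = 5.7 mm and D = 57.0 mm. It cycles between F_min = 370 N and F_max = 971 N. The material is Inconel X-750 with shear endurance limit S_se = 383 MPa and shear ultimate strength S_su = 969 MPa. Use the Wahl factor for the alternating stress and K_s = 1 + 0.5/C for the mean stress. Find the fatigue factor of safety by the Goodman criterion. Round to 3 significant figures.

0.785

C = D/d = 57.0/5.7 = 10.0000; K_W = (4C−1)/(4C−4)+0.615/C = 1.1448; K_s = 1+0.5/C = 1.0500
F_a = (F_max−F_min)/2 = 300.5 N; F_m = (F_max+F_min)/2 = 670.5 N
τ_a = K_W·8F_aD/(πd³) = 1.1448 × 235.52 = 269.64 MPa
τ_m = K_s·8F_mD/(πd³) = 1.0500 × 525.52 = 551.8 MPa
Goodman: 1/n_f = τ_a/S_se + τ_m/S_su = 269.64/383 + 551.8/969 = 0.70401 + 0.56945 = 1.2735
n_f = 1/1.2735 = 0.7853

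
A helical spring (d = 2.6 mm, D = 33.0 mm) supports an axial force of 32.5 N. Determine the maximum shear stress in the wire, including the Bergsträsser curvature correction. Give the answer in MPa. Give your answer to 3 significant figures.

172 MPa

Spring index C = D/d = 33.0/2.6 = 12.6923
K_B = (4C+2)/(4C−3) = 52.769/47.769 = 1.1047
τ₀ = 8FD/(πd³) = 8·32.5·33.0/(π·2.6³) = 8580/55.217 = 155.39 MPa
τ_max = K·τ₀ = 1.1047 × 155.39 = 171.65 MPa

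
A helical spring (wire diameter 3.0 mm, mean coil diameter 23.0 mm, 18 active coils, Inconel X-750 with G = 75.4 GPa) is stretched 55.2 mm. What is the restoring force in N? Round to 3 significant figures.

192 N

k = Gd⁴/(8D³N_a) = (75.4×10³)(3.0⁴)/(8·23.0³·18) = 3.4859 N/mm
F = k·δ = 3.4859 × 55.2 = 192.42 N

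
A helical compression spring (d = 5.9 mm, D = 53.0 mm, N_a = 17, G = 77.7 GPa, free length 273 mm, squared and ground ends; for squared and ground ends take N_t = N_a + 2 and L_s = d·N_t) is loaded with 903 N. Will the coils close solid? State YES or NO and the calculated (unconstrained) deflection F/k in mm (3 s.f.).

YES, δ = 194 mm

k = Gd⁴/(8D³N_a) = (77.7×10³)(5.9⁴)/(8·53.0³·17) = 4.6501 N/mm
N_t = 19; L_s = 5.9·19 = 112.1 mm; δ_solid = L₀ − L_s = 273 − 112.1 = 160.9 mm
δ = F/k = 903/4.6501 = 194.19 mm
δ ≥ δ_solid → spring goes solid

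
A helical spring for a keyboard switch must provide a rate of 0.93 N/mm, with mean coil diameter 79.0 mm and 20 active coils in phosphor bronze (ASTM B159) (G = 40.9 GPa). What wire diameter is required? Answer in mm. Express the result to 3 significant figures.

d = (8D³N_a·k / G)^(1/4) = (8·79.0³·20·0.93 / (40.9×10³))^0.25
  = (1793.7)^0.25 = 6.5079 mm

6.51 mm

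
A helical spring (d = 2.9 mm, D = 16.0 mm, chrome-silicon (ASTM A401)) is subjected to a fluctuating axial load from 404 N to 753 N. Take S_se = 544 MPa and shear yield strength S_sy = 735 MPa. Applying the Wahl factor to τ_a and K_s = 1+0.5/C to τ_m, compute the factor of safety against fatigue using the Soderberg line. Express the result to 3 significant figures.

C = D/d = 16.0/2.9 = 5.5172; K_W = (4C−1)/(4C−4)+0.615/C = 1.2775; K_s = 1+0.5/C = 1.0906
F_a = (F_max−F_min)/2 = 174.5 N; F_m = (F_max+F_min)/2 = 578.5 N
τ_a = K_W·8F_aD/(πd³) = 1.2775 × 291.52 = 372.41 MPa
τ_m = K_s·8F_mD/(πd³) = 1.0906 × 966.43 = 1054 MPa
Soderberg: 1/n_f = τ_a/S_se + τ_m/S_sy = 372.41/544 + 1054/735 = 0.68458 + 1.43403 = 2.1186
n_f = 1/2.1186 = 0.472

0.472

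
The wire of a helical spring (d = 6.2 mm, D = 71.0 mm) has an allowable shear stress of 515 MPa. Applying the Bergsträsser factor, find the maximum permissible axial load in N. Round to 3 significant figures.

608 N

C = D/d = 71.0/6.2 = 11.4516
K_B = (4C+2)/(4C−3) = 47.806/42.806 = 1.1168
τ_max = K·8FD/(πd³) → F_max = τ_allow·πd³/(8DK)
F_max = 515·π·6.2³/(8·71.0·1.1168) = 3.856e+05/634.35 = 607.86 N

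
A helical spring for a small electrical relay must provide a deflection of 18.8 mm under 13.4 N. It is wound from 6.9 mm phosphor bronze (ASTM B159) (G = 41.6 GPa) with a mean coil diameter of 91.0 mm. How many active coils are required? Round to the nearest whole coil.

Required rate k = F/δ = 13.4/18.8 = 0.71277 N/mm
N_a = Gd⁴/(8D³k) = (41.6×10³ × 6.9⁴)/(8 × 91.0³ × 0.71277)
    = 9.42952e+07 / 4.29696e+06 = 21.94 → 22 coils

22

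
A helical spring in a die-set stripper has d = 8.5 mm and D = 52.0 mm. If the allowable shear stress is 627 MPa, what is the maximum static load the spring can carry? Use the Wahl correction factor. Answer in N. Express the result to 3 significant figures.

C = D/d = 52.0/8.5 = 6.1176
K_W = (4C−1)/(4C−4) + 0.615/C = 23.471/20.471 + 0.1005 = 1.2471
τ_max = K·8FD/(πd³) → F_max = τ_allow·πd³/(8DK)
F_max = 627·π·8.5³/(8·52.0·1.2471) = 1.2097e+06/518.79 = 2331.8 N

2330 N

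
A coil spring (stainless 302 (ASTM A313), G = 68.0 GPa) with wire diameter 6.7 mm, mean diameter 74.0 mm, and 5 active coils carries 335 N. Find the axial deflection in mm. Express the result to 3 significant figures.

k = Gd⁴/(8D³N_a) = (68.0×10³)(6.7⁴)/(8·74.0³·5) = 8.4538 N/mm
δ = F/k = 335 / 8.4538 = 39.627 mm

39.6 mm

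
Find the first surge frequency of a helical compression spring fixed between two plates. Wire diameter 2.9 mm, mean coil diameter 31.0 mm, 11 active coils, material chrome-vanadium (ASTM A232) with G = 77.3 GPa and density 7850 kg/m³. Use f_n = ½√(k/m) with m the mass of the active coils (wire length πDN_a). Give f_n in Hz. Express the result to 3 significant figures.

k = Gd⁴/(8D³N_a) = (77.3×10³)(2.9⁴)/(8·31.0³·11) = 2.0855 N/mm = 2085.5 N/m
Wire length L = πDN_a = π·31.0·11 = 1071.3 mm
m = ρ·(πd²/4)·L = 7850 × 6.6052×10⁻⁶ m² × 1.0713 m = 0.055547 kg
f_n = ½√(k/m) = 0.5·√(2085.5/0.055547) = 0.5·√(37544) = 96.882 Hz

96.9 Hz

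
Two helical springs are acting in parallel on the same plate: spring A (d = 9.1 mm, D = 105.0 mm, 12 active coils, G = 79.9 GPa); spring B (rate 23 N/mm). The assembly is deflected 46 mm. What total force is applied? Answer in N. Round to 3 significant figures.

1280 N

k_A = Gd⁴/(8D³N_a) = (79.9×10³)(9.1⁴)/(8·105.0³·12) = 4.9303 N/mm
Parallel: k_eq = 4.9303 + 23 = 27.93 N/mm
F = k_eq·δ = 27.93·46 = 1284.8 N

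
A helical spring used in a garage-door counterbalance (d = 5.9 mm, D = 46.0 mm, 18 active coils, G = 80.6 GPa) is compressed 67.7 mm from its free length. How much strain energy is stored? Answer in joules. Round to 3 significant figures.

k = Gd⁴/(8D³N_a) = (80.6×10³)(5.9⁴)/(8·46.0³·18) = 6.968 N/mm
U = ½kδ² = 0.5 × 6.968 × 67.7² = 15968 N·mm = 15.968 J

16.0 J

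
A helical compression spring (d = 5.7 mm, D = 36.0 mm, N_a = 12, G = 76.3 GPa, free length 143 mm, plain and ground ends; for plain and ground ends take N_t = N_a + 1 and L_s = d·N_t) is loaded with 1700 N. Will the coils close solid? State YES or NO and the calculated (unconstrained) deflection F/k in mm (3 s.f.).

k = Gd⁴/(8D³N_a) = (76.3×10³)(5.7⁴)/(8·36.0³·12) = 17.982 N/mm
N_t = 13; L_s = 5.7·13 = 74.1 mm; δ_solid = L₀ − L_s = 143 − 74.1 = 68.9 mm
δ = F/k = 1700/17.982 = 94.537 mm
δ ≥ δ_solid → spring goes solid

YES, δ = 94.5 mm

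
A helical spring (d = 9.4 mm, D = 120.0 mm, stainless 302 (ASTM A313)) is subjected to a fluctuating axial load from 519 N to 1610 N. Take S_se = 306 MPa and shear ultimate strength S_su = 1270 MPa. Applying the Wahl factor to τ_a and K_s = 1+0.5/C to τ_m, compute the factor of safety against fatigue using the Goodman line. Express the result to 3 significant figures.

C = D/d = 120.0/9.4 = 12.7660; K_W = (4C−1)/(4C−4)+0.615/C = 1.1119; K_s = 1+0.5/C = 1.0392
F_a = (F_max−F_min)/2 = 545.5 N; F_m = (F_max+F_min)/2 = 1064.5 N
τ_a = K_W·8F_aD/(πd³) = 1.1119 × 200.69 = 223.15 MPa
τ_m = K_s·8F_mD/(πd³) = 1.0392 × 391.64 = 406.98 MPa
Goodman: 1/n_f = τ_a/S_se + τ_m/S_su = 223.15/306 + 406.98/1270 = 0.72926 + 0.32045 = 1.0497
n_f = 1/1.0497 = 0.9526

0.953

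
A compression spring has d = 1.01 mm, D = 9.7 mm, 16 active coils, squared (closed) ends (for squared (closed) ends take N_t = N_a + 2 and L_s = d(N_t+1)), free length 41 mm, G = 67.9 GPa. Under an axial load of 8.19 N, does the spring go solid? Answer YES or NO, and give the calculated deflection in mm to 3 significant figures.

k = Gd⁴/(8D³N_a) = (67.9×10³)(1.01⁴)/(8·9.7³·16) = 0.60483 N/mm
N_t = 18; L_s = 1.01·19 = 19.19 mm; δ_solid = L₀ − L_s = 41 − 19.19 = 21.81 mm
δ = F/k = 8.19/0.60483 = 13.541 mm
δ < δ_solid → spring does not go solid

NO, δ = 13.5 mm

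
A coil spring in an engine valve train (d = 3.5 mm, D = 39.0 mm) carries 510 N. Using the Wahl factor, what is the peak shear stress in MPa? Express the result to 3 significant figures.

1330 MPa

Spring index C = D/d = 39.0/3.5 = 11.1429
K_W = (4C−1)/(4C−4) + 0.615/C = 43.571/40.571 + 0.0552 = 1.1291
τ₀ = 8FD/(πd³) = 8·510·39.0/(π·3.5³) = 159120/134.7 = 1181.3 MPa
τ_max = K·τ₀ = 1.1291 × 1181.3 = 1333.9 MPa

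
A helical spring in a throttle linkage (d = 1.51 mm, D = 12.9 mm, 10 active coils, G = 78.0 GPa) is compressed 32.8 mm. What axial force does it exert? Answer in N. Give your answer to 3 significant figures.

k = Gd⁴/(8D³N_a) = (78.0×10³)(1.51⁴)/(8·12.9³·10) = 2.3613 N/mm
F = k·δ = 2.3613 × 32.8 = 77.449 N

77.4 N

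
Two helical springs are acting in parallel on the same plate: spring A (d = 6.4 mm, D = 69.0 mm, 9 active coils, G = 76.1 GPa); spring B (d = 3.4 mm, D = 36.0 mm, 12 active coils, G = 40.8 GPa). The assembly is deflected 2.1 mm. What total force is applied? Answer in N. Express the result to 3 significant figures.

13.9 N

k_A = Gd⁴/(8D³N_a) = (76.1×10³)(6.4⁴)/(8·69.0³·9) = 5.3979 N/mm
k_B = Gd⁴/(8D³N_a) = (40.8×10³)(3.4⁴)/(8·36.0³·12) = 1.2173 N/mm
Parallel: k_eq = 5.3979 + 1.2173 = 6.6152 N/mm
F = k_eq·δ = 6.6152·2.1 = 13.892 N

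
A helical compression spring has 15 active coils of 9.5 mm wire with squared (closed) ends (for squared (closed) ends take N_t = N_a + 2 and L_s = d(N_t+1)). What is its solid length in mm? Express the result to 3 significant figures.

squared (closed) ends: N_t = N_a + 2 = 15 + 2 = 17
L_s = d·(N_t+1) = 9.5 × 18 = 171 mm

171 mm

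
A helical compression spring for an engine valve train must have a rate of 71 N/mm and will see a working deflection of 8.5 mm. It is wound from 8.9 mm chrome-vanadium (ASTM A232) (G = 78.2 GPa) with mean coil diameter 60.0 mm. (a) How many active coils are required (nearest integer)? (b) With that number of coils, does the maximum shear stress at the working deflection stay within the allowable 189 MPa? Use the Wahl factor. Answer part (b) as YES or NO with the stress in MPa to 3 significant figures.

N_a = Gd⁴/(8D³k) = (78.2×10³)(8.9⁴)/(8·60.0³·71) = 3.999 → N_a = 4
Actual rate k = Gd⁴/(8D³·4) = 70.984 N/mm
Working load F = kδ = 70.984·8.5 = 603.37 N
C = 60.0/8.9 = 6.7416; K_W = (4C−1)/(4C−4)+0.615/C = 1.2219
τ_max = K_W·8FD/(πd³) = 1.2219·130.77 = 159.78 MPa
τ_max ≤ 189 MPa → acceptable

(a) 4 coils; (b) YES, τ_max = 160 MPa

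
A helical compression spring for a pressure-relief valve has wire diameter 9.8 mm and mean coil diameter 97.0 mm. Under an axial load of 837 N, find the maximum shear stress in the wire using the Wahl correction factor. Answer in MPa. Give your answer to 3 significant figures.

Spring index C = D/d = 97.0/9.8 = 9.8980
K_W = (4C−1)/(4C−4) + 0.615/C = 38.592/35.592 + 0.0621 = 1.1464
τ₀ = 8FD/(πd³) = 8·837·97.0/(π·9.8³) = 649512/2956.8 = 219.66 MPa
τ_max = K·τ₀ = 1.1464 × 219.66 = 251.83 MPa

252 MPa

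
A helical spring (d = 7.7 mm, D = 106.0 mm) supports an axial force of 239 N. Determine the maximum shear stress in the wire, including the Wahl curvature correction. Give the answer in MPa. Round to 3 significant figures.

156 MPa

Spring index C = D/d = 106.0/7.7 = 13.7662
K_W = (4C−1)/(4C−4) + 0.615/C = 54.065/51.065 + 0.0447 = 1.1034
τ₀ = 8FD/(πd³) = 8·239·106.0/(π·7.7³) = 202672/1434.2 = 141.31 MPa
τ_max = K·τ₀ = 1.1034 × 141.31 = 155.92 MPa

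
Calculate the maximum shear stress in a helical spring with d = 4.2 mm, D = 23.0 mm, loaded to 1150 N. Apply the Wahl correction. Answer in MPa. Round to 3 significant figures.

Spring index C = D/d = 23.0/4.2 = 5.4762
K_W = (4C−1)/(4C−4) + 0.615/C = 20.905/17.905 + 0.1123 = 1.2799
τ₀ = 8FD/(πd³) = 8·1150·23.0/(π·4.2³) = 211600/232.75 = 909.11 MPa
τ_max = K·τ₀ = 1.2799 × 909.11 = 1163.5 MPa

1160 MPa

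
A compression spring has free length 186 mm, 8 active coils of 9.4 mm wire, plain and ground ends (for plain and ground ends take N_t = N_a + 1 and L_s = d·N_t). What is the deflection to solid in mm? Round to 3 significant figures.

N_t = 9; L_s = 9.4·9 = 84.6 mm
δ_solid = L₀ − L_s = 186 − 84.6 = 101.4 mm

101 mm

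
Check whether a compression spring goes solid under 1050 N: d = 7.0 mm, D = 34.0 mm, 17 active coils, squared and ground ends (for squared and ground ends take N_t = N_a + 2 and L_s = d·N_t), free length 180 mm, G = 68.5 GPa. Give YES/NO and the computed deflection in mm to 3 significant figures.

k = Gd⁴/(8D³N_a) = (68.5×10³)(7.0⁴)/(8·34.0³·17) = 30.769 N/mm
N_t = 19; L_s = 7.0·19 = 133 mm; δ_solid = L₀ − L_s = 180 − 133 = 47 mm
δ = F/k = 1050/30.769 = 34.126 mm
δ < δ_solid → spring does not go solid

NO, δ = 34.1 mm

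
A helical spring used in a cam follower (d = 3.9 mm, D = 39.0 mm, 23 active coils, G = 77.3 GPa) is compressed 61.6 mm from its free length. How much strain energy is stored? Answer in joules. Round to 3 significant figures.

k = Gd⁴/(8D³N_a) = (77.3×10³)(3.9⁴)/(8·39.0³·23) = 1.6384 N/mm
U = ½kδ² = 0.5 × 1.6384 × 61.6² = 3108.5 N·mm = 3.1085 J

3.11 J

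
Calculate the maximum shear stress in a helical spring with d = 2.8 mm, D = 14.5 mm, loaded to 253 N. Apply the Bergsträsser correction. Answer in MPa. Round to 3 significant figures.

546 MPa

Spring index C = D/d = 14.5/2.8 = 5.1786
K_B = (4C+2)/(4C−3) = 22.714/17.714 = 1.2823
τ₀ = 8FD/(πd³) = 8·253·14.5/(π·2.8³) = 29348/68.964 = 425.55 MPa
τ_max = K·τ₀ = 1.2823 × 425.55 = 545.67 MPa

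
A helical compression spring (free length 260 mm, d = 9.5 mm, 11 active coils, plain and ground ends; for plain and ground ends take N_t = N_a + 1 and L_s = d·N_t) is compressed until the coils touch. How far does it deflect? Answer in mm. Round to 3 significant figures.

146 mm

N_t = 12; L_s = 9.5·12 = 114 mm
δ_solid = L₀ − L_s = 260 − 114 = 146 mm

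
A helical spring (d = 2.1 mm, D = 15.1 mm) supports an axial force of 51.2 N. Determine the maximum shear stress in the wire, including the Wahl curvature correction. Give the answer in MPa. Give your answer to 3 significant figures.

257 MPa

Spring index C = D/d = 15.1/2.1 = 7.1905
K_W = (4C−1)/(4C−4) + 0.615/C = 27.762/24.762 + 0.0855 = 1.2067
τ₀ = 8FD/(πd³) = 8·51.2·15.1/(π·2.1³) = 6184.96/29.094 = 212.58 MPa
τ_max = K·τ₀ = 1.2067 × 212.58 = 256.52 MPa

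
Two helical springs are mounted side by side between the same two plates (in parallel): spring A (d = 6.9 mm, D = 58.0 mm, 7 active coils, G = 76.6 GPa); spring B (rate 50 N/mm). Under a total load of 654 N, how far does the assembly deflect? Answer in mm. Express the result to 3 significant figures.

k_A = Gd⁴/(8D³N_a) = (76.6×10³)(6.9⁴)/(8·58.0³·7) = 15.891 N/mm
Parallel: k_eq = 15.891 + 50 = 65.891 N/mm
δ = F/k_eq = 654/65.891 = 9.9255 mm

9.93 mm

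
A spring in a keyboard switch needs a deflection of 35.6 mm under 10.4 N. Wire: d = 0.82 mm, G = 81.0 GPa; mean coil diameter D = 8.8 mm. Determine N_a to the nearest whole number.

23

Required rate k = F/δ = 10.4/35.6 = 0.29213 N/mm
N_a = Gd⁴/(8D³k) = (81.0×10³ × 0.82⁴)/(8 × 8.8³ × 0.29213)
    = 36621.9 / 1592.65 = 22.99 → 23 coils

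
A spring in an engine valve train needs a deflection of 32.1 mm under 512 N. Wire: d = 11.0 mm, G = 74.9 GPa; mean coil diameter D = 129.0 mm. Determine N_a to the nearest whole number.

4

Required rate k = F/δ = 512/32.1 = 15.95 N/mm
N_a = Gd⁴/(8D³k) = (74.9×10³ × 11.0⁴)/(8 × 129.0³ × 15.95)
    = 1.09661e+09 / 2.7392e+08 = 4.003 → 4 coils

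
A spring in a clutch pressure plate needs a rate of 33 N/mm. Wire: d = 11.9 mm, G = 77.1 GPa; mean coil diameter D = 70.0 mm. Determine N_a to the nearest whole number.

17

N_a = Gd⁴/(8D³k) = (77.1×10³ × 11.9⁴)/(8 × 70.0³ × 33)
    = 1.54612e+09 / 9.0552e+07 = 17.07 → 17 coils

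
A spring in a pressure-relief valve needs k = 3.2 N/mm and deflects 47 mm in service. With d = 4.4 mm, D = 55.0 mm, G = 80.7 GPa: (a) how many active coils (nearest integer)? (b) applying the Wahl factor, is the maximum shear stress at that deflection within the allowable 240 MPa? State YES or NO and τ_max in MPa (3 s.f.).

(a) 7 coils; (b) NO, τ_max = 280 MPa

N_a = Gd⁴/(8D³k) = (80.7×10³)(4.4⁴)/(8·55.0³·3.2) = 7.102 → N_a = 7
Actual rate k = Gd⁴/(8D³·7) = 3.2464 N/mm
Working load F = kδ = 3.2464·47 = 152.58 N
C = 55.0/4.4 = 12.5000; K_W = (4C−1)/(4C−4)+0.615/C = 1.1144
τ_max = K_W·8FD/(πd³) = 1.1144·250.87 = 279.58 MPa
τ_max > 240 MPa → exceeds allowable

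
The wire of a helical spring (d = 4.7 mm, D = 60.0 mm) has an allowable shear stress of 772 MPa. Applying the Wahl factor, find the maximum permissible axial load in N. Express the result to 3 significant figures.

C = D/d = 60.0/4.7 = 12.7660
K_W = (4C−1)/(4C−4) + 0.615/C = 50.064/47.064 + 0.0482 = 1.1119
τ_max = K·8FD/(πd³) → F_max = τ_allow·πd³/(8DK)
F_max = 772·π·4.7³/(8·60.0·1.1119) = 2.518e+05/533.72 = 471.79 N

472 N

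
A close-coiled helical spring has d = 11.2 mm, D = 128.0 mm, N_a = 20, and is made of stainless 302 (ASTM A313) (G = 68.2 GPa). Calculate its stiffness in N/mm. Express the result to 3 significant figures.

k = Gd⁴/(8D³N_a) = (68.2×10³ × 11.2⁴) / (8 × 128.0³ × 20)
  = 1.07314e+09 / 3.35544e+08 = 3.1982 N/mm

3.20 N/mm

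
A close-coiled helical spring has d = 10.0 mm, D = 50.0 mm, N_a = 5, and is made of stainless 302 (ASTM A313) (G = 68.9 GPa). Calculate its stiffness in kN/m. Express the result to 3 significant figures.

k = Gd⁴/(8D³N_a) = (68.9×10³ × 10.0⁴) / (8 × 50.0³ × 5)
  = 6.89e+08 / 5e+06 = 137.8 N/mm

138 kN/m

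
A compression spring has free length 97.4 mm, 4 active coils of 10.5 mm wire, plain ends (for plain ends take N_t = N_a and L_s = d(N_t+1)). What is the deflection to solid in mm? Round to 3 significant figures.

N_t = 4; L_s = 10.5·5 = 52.5 mm
δ_solid = L₀ − L_s = 97.4 − 52.5 = 44.9 mm

44.9 mm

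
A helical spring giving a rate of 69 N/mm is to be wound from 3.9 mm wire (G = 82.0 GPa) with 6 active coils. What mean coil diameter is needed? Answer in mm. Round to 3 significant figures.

D = (Gd⁴/(8N_a·k))^(1/3) = (82.0×10³·3.9⁴/(8·6·69))^(1/3)
  = (5727.72)^(1/3) = 17.8921 mm

17.9 mm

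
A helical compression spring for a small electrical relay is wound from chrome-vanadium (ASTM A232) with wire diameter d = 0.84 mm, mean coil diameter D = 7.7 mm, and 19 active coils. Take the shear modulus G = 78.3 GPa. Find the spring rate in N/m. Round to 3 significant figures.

562 N/m

k = Gd⁴/(8D³N_a) = (78.3×10³ × 0.84⁴) / (8 × 7.7³ × 19)
  = 38983.3 / 69393 = 0.56178 N/mm = 561.78 N/m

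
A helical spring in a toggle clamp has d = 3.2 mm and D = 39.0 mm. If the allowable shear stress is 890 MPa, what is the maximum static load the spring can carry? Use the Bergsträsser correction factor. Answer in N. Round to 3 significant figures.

C = D/d = 39.0/3.2 = 12.1875
K_B = (4C+2)/(4C−3) = 50.750/45.750 = 1.1093
τ_max = K·8FD/(πd³) → F_max = τ_allow·πd³/(8DK)
F_max = 890·π·3.2³/(8·39.0·1.1093) = 91620/346.1 = 264.72 N

265 N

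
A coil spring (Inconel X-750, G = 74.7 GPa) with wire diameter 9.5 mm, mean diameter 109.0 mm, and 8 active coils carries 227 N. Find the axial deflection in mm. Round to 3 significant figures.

k = Gd⁴/(8D³N_a) = (74.7×10³)(9.5⁴)/(8·109.0³·8) = 7.341 N/mm
δ = F/k = 227 / 7.341 = 30.922 mm

30.9 mm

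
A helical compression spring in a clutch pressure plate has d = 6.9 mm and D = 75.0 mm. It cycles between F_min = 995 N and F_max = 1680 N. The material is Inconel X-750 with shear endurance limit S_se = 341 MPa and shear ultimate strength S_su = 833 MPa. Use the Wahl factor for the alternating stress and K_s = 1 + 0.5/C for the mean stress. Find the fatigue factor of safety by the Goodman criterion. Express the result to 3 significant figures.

C = D/d = 75.0/6.9 = 10.8696; K_W = (4C−1)/(4C−4)+0.615/C = 1.1326; K_s = 1+0.5/C = 1.0460
F_a = (F_max−F_min)/2 = 342.5 N; F_m = (F_max+F_min)/2 = 1337.5 N
τ_a = K_W·8F_aD/(πd³) = 1.1326 × 199.12 = 225.52 MPa
τ_m = K_s·8F_mD/(πd³) = 1.0460 × 777.59 = 813.35 MPa
Goodman: 1/n_f = τ_a/S_se + τ_m/S_su = 225.52/341 + 813.35/833 = 0.66134 + 0.97642 = 1.6378
n_f = 1/1.6378 = 0.6106

0.611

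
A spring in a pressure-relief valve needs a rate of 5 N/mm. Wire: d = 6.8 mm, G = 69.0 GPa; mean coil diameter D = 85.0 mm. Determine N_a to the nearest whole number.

6

N_a = Gd⁴/(8D³k) = (69.0×10³ × 6.8⁴)/(8 × 85.0³ × 5)
    = 1.47531e+08 / 2.4565e+07 = 6.006 → 6 coils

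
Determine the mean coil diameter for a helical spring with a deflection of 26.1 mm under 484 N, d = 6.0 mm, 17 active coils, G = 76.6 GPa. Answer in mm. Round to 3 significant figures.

Required rate k = F/δ = 484/26.1 = 18.544 N/mm
D = (Gd⁴/(8N_a·k))^(1/3) = (76.6×10³·6.0⁴/(8·17·18.544))^(1/3)
  = (39363.2)^(1/3) = 34.0171 mm

34.0 mm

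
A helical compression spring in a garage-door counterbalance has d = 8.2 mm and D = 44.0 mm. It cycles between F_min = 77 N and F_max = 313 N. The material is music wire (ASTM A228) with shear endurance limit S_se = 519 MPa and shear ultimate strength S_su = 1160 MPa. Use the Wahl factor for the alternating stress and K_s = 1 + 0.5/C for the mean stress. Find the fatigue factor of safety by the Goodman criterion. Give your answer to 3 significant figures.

C = D/d = 44.0/8.2 = 5.3659; K_W = (4C−1)/(4C−4)+0.615/C = 1.2864; K_s = 1+0.5/C = 1.0932
F_a = (F_max−F_min)/2 = 118 N; F_m = (F_max+F_min)/2 = 195 N
τ_a = K_W·8F_aD/(πd³) = 1.2864 × 23.979 = 30.847 MPa
τ_m = K_s·8F_mD/(πd³) = 1.0932 × 39.627 = 43.319 MPa
Goodman: 1/n_f = τ_a/S_se + τ_m/S_su = 30.847/519 + 43.319/1160 = 0.05944 + 0.03734 = 0.096779
n_f = 1/0.096779 = 10.33

10.3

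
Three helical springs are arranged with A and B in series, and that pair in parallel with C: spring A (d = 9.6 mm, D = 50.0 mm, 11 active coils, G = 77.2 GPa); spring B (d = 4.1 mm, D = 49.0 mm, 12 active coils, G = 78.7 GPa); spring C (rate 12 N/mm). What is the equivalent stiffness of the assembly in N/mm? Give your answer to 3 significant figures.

k_A = Gd⁴/(8D³N_a) = (77.2×10³)(9.6⁴)/(8·50.0³·11) = 59.609 N/mm
k_B = Gd⁴/(8D³N_a) = (78.7×10³)(4.1⁴)/(8·49.0³·12) = 1.969 N/mm
Springs A,B series: k_AB = 1/(1/59.609+1/1.969) = 1.9061 N/mm; parallel with C: k_eq = 1.9061+12 = 13.906 N/mm

13.9 N/mm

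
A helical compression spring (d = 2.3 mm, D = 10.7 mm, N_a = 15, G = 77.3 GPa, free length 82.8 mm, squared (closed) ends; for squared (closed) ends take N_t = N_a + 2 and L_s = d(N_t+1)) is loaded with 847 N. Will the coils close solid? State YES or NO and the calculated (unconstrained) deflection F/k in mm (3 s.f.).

YES, δ = 57.6 mm

k = Gd⁴/(8D³N_a) = (77.3×10³)(2.3⁴)/(8·10.7³·15) = 14.715 N/mm
N_t = 17; L_s = 2.3·18 = 41.4 mm; δ_solid = L₀ − L_s = 82.8 − 41.4 = 41.4 mm
δ = F/k = 847/14.715 = 57.561 mm
δ ≥ δ_solid → spring goes solid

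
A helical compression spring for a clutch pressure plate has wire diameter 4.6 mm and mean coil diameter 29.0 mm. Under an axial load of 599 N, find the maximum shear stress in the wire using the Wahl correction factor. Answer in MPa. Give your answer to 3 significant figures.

563 MPa

Spring index C = D/d = 29.0/4.6 = 6.3043
K_W = (4C−1)/(4C−4) + 0.615/C = 24.217/21.217 + 0.0976 = 1.2389
τ₀ = 8FD/(πd³) = 8·599·29.0/(π·4.6³) = 138968/305.79 = 454.46 MPa
τ_max = K·τ₀ = 1.2389 × 454.46 = 563.05 MPa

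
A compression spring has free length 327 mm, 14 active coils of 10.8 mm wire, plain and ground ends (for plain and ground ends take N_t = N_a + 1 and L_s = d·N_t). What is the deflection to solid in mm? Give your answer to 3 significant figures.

165 mm

N_t = 15; L_s = 10.8·15 = 162 mm
δ_solid = L₀ − L_s = 327 − 162 = 165 mm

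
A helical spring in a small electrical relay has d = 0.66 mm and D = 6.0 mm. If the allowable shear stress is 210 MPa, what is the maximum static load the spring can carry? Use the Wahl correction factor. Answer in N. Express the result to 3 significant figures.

C = D/d = 6.0/0.66 = 9.0909
K_W = (4C−1)/(4C−4) + 0.615/C = 35.364/32.364 + 0.0677 = 1.1603
τ_max = K·8FD/(πd³) → F_max = τ_allow·πd³/(8DK)
F_max = 210·π·0.66³/(8·6.0·1.1603) = 189.67/55.697 = 3.4054 N

3.41 N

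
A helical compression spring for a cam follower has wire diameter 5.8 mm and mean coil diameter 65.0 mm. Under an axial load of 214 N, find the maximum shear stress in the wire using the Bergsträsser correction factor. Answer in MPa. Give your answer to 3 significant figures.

Spring index C = D/d = 65.0/5.8 = 11.2069
K_B = (4C+2)/(4C−3) = 46.828/41.828 = 1.1195
τ₀ = 8FD/(πd³) = 8·214·65.0/(π·5.8³) = 111280/612.96 = 181.54 MPa
τ_max = K·τ₀ = 1.1195 × 181.54 = 203.25 MPa

203 MPa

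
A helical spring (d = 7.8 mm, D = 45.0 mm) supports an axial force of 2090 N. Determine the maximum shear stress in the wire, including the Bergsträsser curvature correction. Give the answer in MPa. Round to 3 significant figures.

630 MPa

Spring index C = D/d = 45.0/7.8 = 5.7692
K_B = (4C+2)/(4C−3) = 25.077/20.077 = 1.2490
τ₀ = 8FD/(πd³) = 8·2090·45.0/(π·7.8³) = 752400/1490.8 = 504.68 MPa
τ_max = K·τ₀ = 1.2490 × 504.68 = 630.37 MPa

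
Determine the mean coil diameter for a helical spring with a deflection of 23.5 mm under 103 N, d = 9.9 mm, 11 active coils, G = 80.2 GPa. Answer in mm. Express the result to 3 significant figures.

126 mm

Required rate k = F/δ = 103/23.5 = 4.383 N/mm
D = (Gd⁴/(8N_a·k))^(1/3) = (80.2×10³·9.9⁴/(8·11·4.383))^(1/3)
  = (1.99739e+06)^(1/3) = 125.9373 mm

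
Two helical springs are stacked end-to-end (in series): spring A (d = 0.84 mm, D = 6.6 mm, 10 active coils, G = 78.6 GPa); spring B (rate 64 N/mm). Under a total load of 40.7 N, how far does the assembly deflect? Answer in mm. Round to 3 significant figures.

k_A = Gd⁴/(8D³N_a) = (78.6×10³)(0.84⁴)/(8·6.6³·10) = 1.7014 N/mm
Series: 1/k_eq = 1/1.7014 + 1/64 = 0.60336; k_eq = 1.6574 N/mm
δ = F/k_eq = 40.7/1.6574 = 24.557 mm

24.6 mm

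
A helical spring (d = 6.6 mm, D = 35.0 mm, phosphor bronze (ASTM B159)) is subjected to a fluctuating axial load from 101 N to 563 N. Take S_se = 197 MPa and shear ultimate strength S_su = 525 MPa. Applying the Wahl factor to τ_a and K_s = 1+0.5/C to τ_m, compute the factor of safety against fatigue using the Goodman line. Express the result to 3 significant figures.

C = D/d = 35.0/6.6 = 5.3030; K_W = (4C−1)/(4C−4)+0.615/C = 1.2903; K_s = 1+0.5/C = 1.0943
F_a = (F_max−F_min)/2 = 231 N; F_m = (F_max+F_min)/2 = 332 N
τ_a = K_W·8F_aD/(πd³) = 1.2903 × 71.612 = 92.399 MPa
τ_m = K_s·8F_mD/(πd³) = 1.0943 × 102.92 = 112.63 MPa
Goodman: 1/n_f = τ_a/S_se + τ_m/S_su = 92.399/197 + 112.63/525 = 0.46903 + 0.21453 = 0.68356
n_f = 1/0.68356 = 1.463

1.46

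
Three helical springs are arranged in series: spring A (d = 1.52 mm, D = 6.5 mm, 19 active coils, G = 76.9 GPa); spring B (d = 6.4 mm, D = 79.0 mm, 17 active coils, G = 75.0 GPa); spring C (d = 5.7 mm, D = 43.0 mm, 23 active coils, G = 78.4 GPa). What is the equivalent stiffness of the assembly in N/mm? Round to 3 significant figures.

1.23 N/mm

k_A = Gd⁴/(8D³N_a) = (76.9×10³)(1.52⁴)/(8·6.5³·19) = 9.8337 N/mm
k_B = Gd⁴/(8D³N_a) = (75.0×10³)(6.4⁴)/(8·79.0³·17) = 1.8766 N/mm
k_C = Gd⁴/(8D³N_a) = (78.4×10³)(5.7⁴)/(8·43.0³·23) = 5.6571 N/mm
Series: 1/k_eq = 1/9.8337 + 1/1.8766 + 1/5.6571 = 0.81135; k_eq = 1.2325 N/mm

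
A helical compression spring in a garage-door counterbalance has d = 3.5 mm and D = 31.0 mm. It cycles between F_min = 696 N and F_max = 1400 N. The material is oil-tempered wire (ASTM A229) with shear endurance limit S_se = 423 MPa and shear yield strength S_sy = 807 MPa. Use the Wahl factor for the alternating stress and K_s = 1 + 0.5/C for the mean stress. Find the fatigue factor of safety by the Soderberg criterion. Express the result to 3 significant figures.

C = D/d = 31.0/3.5 = 8.8571; K_W = (4C−1)/(4C−4)+0.615/C = 1.1649; K_s = 1+0.5/C = 1.0565
F_a = (F_max−F_min)/2 = 352 N; F_m = (F_max+F_min)/2 = 1048 N
τ_a = K_W·8F_aD/(πd³) = 1.1649 × 648.1 = 754.96 MPa
τ_m = K_s·8F_mD/(πd³) = 1.0565 × 1929.6 = 2038.5 MPa
Soderberg: 1/n_f = τ_a/S_se + τ_m/S_sy = 754.96/423 + 2038.5/807 = 1.78478 + 2.52601 = 4.3108
n_f = 1/4.3108 = 0.232

0.232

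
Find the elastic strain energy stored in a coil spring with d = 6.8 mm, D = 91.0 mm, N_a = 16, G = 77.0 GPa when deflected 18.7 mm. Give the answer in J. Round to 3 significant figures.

0.298 J

k = Gd⁴/(8D³N_a) = (77.0×10³)(6.8⁴)/(8·91.0³·16) = 1.7068 N/mm
U = ½kδ² = 0.5 × 1.7068 × 18.7² = 298.43 N·mm = 0.29843 J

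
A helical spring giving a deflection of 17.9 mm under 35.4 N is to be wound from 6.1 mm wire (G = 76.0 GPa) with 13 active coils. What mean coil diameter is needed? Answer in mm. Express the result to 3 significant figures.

Required rate k = F/δ = 35.4/17.9 = 1.9777 N/mm
D = (Gd⁴/(8N_a·k))^(1/3) = (76.0×10³·6.1⁴/(8·13·1.9777))^(1/3)
  = (511622)^(1/3) = 79.9803 mm

80.0 mm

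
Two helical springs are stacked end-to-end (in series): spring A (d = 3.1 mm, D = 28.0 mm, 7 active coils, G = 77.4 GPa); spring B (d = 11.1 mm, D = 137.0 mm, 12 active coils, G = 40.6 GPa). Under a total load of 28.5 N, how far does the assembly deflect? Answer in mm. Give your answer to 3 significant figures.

16.3 mm

k_A = Gd⁴/(8D³N_a) = (77.4×10³)(3.1⁴)/(8·28.0³·7) = 5.8147 N/mm
k_B = Gd⁴/(8D³N_a) = (40.6×10³)(11.1⁴)/(8·137.0³·12) = 2.4968 N/mm
Series: 1/k_eq = 1/5.8147 + 1/2.4968 = 0.57249; k_eq = 1.7468 N/mm
δ = F/k_eq = 28.5/1.7468 = 16.316 mm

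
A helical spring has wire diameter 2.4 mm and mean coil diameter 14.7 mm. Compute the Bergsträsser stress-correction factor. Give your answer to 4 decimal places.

1.2326

C = D/d = 14.7/2.4 = 6.1250
K_B = (4C+2)/(4C−3) = 26.500/21.500 = 1.2326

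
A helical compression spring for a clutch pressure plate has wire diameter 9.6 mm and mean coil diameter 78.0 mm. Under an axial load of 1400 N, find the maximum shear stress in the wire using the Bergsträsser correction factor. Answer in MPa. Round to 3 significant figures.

368 MPa

Spring index C = D/d = 78.0/9.6 = 8.1250
K_B = (4C+2)/(4C−3) = 34.500/29.500 = 1.1695
τ₀ = 8FD/(πd³) = 8·1400·78.0/(π·9.6³) = 873600/2779.5 = 314.3 MPa
τ_max = K·τ₀ = 1.1695 × 314.3 = 367.58 MPa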